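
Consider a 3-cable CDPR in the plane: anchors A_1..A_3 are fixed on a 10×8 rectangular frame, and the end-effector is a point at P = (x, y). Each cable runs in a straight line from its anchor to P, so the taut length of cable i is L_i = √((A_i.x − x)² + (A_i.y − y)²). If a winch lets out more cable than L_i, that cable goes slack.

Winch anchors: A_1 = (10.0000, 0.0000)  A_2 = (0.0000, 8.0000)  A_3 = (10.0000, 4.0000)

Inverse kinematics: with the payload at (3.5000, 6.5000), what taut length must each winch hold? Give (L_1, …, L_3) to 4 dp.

(9.1924, 3.8079, 6.9642)

L_1: Δ = A_1−P = (6.5000, -6.5000) → ‖Δ‖ = √84.5000 = 9.1924
L_2: Δ = A_2−P = (-3.5000, 1.5000) → ‖Δ‖ = √14.5000 = 3.8079
L_3: Δ = A_3−P = (6.5000, -2.5000) → ‖Δ‖ = √48.5000 = 6.9642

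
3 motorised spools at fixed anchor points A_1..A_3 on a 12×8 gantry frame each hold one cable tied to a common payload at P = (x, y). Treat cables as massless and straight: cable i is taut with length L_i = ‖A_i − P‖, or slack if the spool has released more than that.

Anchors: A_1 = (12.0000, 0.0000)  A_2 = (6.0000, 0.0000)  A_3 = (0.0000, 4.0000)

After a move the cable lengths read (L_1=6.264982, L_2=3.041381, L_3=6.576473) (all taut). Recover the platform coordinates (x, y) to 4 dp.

(6.5000, 3.0000)

circle eqns → linear via eq_j − eq_1; set c_j = A_j·A_j − L_j²
c_1 = 144.0000+0.0000−39.2500 = 104.7500
12.0000·x + 0.0000·y = c_1−c_2 = 78.0000
24.0000·x − 8.0000·y = c_1−c_3 = 132.0000
solve first two rows → x=6.5000, y=3.0000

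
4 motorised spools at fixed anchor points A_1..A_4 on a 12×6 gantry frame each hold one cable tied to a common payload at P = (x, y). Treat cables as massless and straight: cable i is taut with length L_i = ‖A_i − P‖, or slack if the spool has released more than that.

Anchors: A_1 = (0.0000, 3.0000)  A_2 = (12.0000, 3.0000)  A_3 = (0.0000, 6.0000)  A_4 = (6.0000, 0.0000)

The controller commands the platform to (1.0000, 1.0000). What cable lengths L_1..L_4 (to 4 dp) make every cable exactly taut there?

cable 1: Δx=-1.0000, Δy=2.0000; L_1 = √(Δx²+Δy²) = 2.2361
cable 2: Δx=11.0000, Δy=2.0000; L_2 = √(Δx²+Δy²) = 11.1803
cable 3: Δx=-1.0000, Δy=5.0000; L_3 = √(Δx²+Δy²) = 5.0990
cable 4: Δx=5.0000, Δy=-1.0000; L_4 = √(Δx²+Δy²) = 5.0990

(2.2361, 11.1803, 5.0990, 5.0990)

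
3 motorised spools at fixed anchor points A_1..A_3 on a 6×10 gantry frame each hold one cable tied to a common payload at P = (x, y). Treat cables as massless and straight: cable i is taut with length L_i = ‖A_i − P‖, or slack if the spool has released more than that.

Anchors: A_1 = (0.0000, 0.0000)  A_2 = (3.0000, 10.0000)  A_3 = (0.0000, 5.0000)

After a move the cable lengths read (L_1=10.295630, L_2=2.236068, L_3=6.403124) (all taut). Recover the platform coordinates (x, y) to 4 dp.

circle eqns → linear via eq_j − eq_1; set q_j = A_j·A_j − L_j²
q_1 = 0.0000+0.0000−106.0000 = -106.0000
-6.0000·x − 20.0000·y = q_1−q_2 = -210.0000
0.0000·x − 10.0000·y = q_1−q_3 = -90.0000
solve first two rows → x=5.0000, y=9.0000

(5.0000, 9.0000)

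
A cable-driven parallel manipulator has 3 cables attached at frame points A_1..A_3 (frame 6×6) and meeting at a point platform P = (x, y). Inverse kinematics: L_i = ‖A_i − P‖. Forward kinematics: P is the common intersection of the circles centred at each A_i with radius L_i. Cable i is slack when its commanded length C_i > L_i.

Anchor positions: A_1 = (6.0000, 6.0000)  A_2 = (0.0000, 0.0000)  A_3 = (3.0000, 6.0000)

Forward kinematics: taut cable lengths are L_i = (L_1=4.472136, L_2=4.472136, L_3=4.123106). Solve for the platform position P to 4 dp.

(4.0000, 2.0000)

expand ‖A_i−P‖²=L_i² and subtract eq 1 (c_i ≔ ‖A_i‖²−L_i²)
c_1 = 36.0000+36.0000−20.0000 = 52.0000
eq1−eq2 → [12.0000  12.0000]·P = 72.0000
eq1−eq3 → [6.0000  0.0000]·P = 24.0000
2×2 solve → P = (4.0000, 2.0000)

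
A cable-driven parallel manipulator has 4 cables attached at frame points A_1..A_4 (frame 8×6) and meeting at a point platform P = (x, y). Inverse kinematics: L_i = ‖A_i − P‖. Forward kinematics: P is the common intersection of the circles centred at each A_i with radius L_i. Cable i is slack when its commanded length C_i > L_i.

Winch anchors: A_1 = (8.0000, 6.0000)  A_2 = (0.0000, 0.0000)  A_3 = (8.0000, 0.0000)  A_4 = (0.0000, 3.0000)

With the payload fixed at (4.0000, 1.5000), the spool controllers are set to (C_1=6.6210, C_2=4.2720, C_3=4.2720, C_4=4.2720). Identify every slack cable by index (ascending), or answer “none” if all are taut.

cable 1: L_1 = ‖A_1−P‖ = 6.0208;  C_1 = 6.6210 → slack
cable 2: L_2 = ‖A_2−P‖ = 4.2720;  C_2 = 4.2720 → taut
cable 3: L_3 = ‖A_3−P‖ = 4.2720;  C_3 = 4.2720 → taut
cable 4: L_4 = ‖A_4−P‖ = 4.2720;  C_4 = 4.2720 → taut

1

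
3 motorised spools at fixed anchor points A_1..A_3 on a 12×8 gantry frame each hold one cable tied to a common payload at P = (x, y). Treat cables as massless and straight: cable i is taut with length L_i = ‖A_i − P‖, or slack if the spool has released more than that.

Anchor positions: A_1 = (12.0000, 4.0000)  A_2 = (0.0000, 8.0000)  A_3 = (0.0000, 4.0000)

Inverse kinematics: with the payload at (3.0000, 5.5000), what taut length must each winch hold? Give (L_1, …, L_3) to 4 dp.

L_1 = √((12.0000−3.0000)² + (4.0000−5.5000)²) = 9.1241
L_2 = √((0.0000−3.0000)² + (8.0000−5.5000)²) = 3.9051
L_3 = √((0.0000−3.0000)² + (4.0000−5.5000)²) = 3.3541

(9.1241, 3.9051, 3.3541)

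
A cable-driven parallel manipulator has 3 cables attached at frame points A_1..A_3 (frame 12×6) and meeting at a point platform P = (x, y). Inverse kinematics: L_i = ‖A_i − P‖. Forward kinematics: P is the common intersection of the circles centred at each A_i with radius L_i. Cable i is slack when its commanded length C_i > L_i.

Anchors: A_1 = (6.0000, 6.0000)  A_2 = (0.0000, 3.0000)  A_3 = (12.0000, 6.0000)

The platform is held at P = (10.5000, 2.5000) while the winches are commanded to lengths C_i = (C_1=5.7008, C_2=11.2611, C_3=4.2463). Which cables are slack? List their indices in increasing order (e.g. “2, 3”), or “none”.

cable 1: L_1 = ‖A_1−P‖ = 5.7009;  C_1 = 5.7008 → taut
cable 2: L_2 = ‖A_2−P‖ = 10.5119;  C_2 = 11.2611 → slack
cable 3: L_3 = ‖A_3−P‖ = 3.8079;  C_3 = 4.2463 → slack

2, 3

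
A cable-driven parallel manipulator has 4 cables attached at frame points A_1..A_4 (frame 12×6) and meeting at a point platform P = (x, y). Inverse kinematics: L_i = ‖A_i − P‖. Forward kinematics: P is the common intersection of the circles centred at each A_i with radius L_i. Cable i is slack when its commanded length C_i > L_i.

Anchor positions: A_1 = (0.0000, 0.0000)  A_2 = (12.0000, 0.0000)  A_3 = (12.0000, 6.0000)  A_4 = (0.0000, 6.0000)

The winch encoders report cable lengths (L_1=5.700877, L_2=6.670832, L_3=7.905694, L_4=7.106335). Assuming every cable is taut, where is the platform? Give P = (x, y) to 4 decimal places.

circle eqns → linear via eq_j − eq_1; set c_j = A_j·A_j − L_j²
c_1 = 0.0000+0.0000−32.5000 = -32.5000
-24.0000·x + 0.0000·y = c_1−c_2 = -132.0000
-24.0000·x − 12.0000·y = c_1−c_3 = -150.0000
0.0000·x − 12.0000·y = c_1−c_4 = -18.0000
solve first two rows → x=5.5000, y=1.5000
check cable 4: ‖A_4−P‖² = 50.5000 ≈ L_4² = 50.5000 ✓

(5.5000, 1.5000)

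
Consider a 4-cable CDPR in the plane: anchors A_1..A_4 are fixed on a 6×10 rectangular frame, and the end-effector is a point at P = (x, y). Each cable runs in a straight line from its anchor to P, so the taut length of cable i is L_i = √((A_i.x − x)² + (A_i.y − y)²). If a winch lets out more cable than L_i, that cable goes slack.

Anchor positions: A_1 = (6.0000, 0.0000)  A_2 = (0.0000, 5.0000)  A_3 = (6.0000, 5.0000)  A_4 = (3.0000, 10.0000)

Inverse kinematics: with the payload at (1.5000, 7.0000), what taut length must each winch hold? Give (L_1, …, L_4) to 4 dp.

cable 1: Δx=4.5000, Δy=-7.0000; L_1 = √(Δx²+Δy²) = 8.3217
cable 2: Δx=-1.5000, Δy=-2.0000; L_2 = √(Δx²+Δy²) = 2.5000
cable 3: Δx=4.5000, Δy=-2.0000; L_3 = √(Δx²+Δy²) = 4.9244
cable 4: Δx=1.5000, Δy=3.0000; L_4 = √(Δx²+Δy²) = 3.3541

(8.3217, 2.5000, 4.9244, 3.3541)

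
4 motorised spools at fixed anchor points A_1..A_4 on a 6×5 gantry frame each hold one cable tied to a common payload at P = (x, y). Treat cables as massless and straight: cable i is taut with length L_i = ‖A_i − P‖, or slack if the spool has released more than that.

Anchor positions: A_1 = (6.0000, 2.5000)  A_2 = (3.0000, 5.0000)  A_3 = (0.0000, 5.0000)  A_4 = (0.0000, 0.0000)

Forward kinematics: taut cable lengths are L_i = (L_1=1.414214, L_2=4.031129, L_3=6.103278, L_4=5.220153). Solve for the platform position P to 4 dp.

(5.0000, 1.5000)

circle eqns → linear via eq_j − eq_1; set q_j = A_j·A_j − L_j²
q_1 = 36.0000+6.2500−2.0000 = 40.2500
6.0000·x − 5.0000·y = q_1−q_2 = 22.5000
12.0000·x − 5.0000·y = q_1−q_3 = 52.5000
12.0000·x + 5.0000·y = q_1−q_4 = 67.5000
solve first two rows → x=5.0000, y=1.5000
check cable 4: ‖A_4−P‖² = 27.2500 ≈ L_4² = 27.2500 ✓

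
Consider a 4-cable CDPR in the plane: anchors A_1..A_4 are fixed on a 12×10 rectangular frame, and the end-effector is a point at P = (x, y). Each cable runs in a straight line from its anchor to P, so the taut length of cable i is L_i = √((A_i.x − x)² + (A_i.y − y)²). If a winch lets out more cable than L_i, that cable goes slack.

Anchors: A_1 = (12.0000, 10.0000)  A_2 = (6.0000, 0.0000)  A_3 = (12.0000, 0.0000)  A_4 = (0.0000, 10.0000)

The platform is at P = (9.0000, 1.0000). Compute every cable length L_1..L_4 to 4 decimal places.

(9.4868, 3.1623, 3.1623, 12.7279)

cable 1: Δx=3.0000, Δy=9.0000; L_1 = √(Δx²+Δy²) = 9.4868
cable 2: Δx=-3.0000, Δy=-1.0000; L_2 = √(Δx²+Δy²) = 3.1623
cable 3: Δx=3.0000, Δy=-1.0000; L_3 = √(Δx²+Δy²) = 3.1623
cable 4: Δx=-9.0000, Δy=9.0000; L_4 = √(Δx²+Δy²) = 12.7279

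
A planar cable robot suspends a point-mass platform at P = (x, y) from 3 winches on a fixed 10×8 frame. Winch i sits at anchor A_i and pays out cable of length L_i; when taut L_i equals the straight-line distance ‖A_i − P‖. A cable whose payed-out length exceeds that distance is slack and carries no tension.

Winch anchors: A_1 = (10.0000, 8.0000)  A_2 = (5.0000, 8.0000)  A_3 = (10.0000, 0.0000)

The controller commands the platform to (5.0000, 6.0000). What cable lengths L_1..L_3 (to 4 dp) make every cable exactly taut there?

(5.3852, 2.0000, 7.8102)

cable 1: Δx=5.0000, Δy=2.0000; L_1 = √(Δx²+Δy²) = 5.3852
cable 2: Δx=0.0000, Δy=2.0000; L_2 = √(Δx²+Δy²) = 2.0000
cable 3: Δx=5.0000, Δy=-6.0000; L_3 = √(Δx²+Δy²) = 7.8102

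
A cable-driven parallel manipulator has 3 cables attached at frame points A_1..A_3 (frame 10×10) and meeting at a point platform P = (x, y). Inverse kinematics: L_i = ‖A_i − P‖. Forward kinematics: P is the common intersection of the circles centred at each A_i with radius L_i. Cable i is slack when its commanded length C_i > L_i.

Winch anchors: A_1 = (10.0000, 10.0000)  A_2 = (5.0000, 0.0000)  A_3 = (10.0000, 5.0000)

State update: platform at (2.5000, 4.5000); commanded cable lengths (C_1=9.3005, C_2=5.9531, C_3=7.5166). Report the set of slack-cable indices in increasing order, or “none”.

2

i=1: geometric 9.3005 vs commanded 9.3005 ⇒ taut
i=2: geometric 5.1478 vs commanded 5.9531 ⇒ slack
i=3: geometric 7.5166 vs commanded 7.5166 ⇒ taut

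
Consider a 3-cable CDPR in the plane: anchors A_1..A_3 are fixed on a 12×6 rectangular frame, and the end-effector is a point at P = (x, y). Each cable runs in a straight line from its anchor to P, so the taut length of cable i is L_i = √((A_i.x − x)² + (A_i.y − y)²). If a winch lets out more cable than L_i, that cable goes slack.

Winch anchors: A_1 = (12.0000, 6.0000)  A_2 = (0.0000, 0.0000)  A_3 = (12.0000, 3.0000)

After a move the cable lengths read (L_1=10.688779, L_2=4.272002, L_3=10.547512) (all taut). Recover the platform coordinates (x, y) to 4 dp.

expand ‖A_i−P‖²=L_i² and subtract eq 1 (c_i ≔ ‖A_i‖²−L_i²)
c_1 = 144.0000+36.0000−114.2500 = 65.7500
eq1−eq2 → [24.0000  12.0000]·P = 84.0000
eq1−eq3 → [0.0000  6.0000]·P = 24.0000
2×2 solve → P = (1.5000, 4.0000)

(1.5000, 4.0000)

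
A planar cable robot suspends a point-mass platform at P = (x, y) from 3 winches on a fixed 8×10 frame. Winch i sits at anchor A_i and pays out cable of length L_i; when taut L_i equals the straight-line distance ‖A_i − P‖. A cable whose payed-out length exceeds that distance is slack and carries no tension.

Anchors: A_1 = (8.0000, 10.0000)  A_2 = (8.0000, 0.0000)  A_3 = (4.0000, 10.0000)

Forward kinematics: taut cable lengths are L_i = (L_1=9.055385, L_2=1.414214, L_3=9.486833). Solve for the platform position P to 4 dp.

expand ‖A_i−P‖²=L_i² and subtract eq 1 (c_i ≔ ‖A_i‖²−L_i²)
c_1 = 64.0000+100.0000−82.0000 = 82.0000
eq1−eq2 → [0.0000  20.0000]·P = 20.0000
eq1−eq3 → [8.0000  0.0000]·P = 56.0000
2×2 solve → P = (7.0000, 1.0000)

(7.0000, 1.0000)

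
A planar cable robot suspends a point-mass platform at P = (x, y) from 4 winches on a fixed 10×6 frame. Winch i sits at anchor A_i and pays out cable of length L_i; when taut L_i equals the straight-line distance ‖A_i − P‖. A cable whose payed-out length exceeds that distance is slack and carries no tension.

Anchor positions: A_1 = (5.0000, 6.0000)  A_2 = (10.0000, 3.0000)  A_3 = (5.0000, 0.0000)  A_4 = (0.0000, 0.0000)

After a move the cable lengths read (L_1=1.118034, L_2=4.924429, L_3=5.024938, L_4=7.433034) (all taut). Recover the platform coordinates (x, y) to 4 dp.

circle eqns → linear via eq_j − eq_1; set c_j = A_j·A_j − L_j²
c_1 = 25.0000+36.0000−1.2500 = 59.7500
-10.0000·x + 6.0000·y = c_1−c_2 = -25.0000
0.0000·x + 12.0000·y = c_1−c_3 = 60.0000
10.0000·x + 12.0000·y = c_1−c_4 = 115.0000
solve first two rows → x=5.5000, y=5.0000
check cable 4: ‖A_4−P‖² = 55.2500 ≈ L_4² = 55.2500 ✓

(5.5000, 5.0000)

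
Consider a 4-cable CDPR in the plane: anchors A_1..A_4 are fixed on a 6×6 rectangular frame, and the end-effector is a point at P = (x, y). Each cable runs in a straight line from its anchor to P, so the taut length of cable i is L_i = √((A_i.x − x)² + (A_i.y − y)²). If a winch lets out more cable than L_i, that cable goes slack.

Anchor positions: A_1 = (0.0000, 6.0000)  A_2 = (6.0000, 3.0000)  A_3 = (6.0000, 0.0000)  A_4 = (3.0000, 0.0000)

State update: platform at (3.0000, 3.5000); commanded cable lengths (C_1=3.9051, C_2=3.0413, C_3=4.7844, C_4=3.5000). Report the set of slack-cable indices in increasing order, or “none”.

cable 1: L_1 = ‖A_1−P‖ = 3.9051;  C_1 = 3.9051 → taut
cable 2: L_2 = ‖A_2−P‖ = 3.0414;  C_2 = 3.0413 → taut
cable 3: L_3 = ‖A_3−P‖ = 4.6098;  C_3 = 4.7844 → slack
cable 4: L_4 = ‖A_4−P‖ = 3.5000;  C_4 = 3.5000 → taut

3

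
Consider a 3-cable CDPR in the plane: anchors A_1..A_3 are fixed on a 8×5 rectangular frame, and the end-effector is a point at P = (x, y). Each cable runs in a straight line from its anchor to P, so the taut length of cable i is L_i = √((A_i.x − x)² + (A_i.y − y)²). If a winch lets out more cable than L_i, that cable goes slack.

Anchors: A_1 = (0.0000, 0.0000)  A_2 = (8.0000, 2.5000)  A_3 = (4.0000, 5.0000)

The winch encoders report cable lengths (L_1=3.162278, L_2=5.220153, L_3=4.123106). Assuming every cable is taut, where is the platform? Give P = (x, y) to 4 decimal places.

circle eqns → linear via eq_j − eq_1; set q_j = A_j·A_j − L_j²
q_1 = 0.0000+0.0000−10.0000 = -10.0000
-16.0000·x − 5.0000·y = q_1−q_2 = -53.0000
-8.0000·x − 10.0000·y = q_1−q_3 = -34.0000
solve first two rows → x=3.0000, y=1.0000

(3.0000, 1.0000)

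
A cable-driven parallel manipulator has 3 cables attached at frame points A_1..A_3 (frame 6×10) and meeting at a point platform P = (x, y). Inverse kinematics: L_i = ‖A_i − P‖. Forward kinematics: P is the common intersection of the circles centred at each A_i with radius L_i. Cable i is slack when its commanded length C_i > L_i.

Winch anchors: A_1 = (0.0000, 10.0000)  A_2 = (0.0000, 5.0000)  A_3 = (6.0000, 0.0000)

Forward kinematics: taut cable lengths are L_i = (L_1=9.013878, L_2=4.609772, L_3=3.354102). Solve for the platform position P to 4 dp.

expand ‖A_i−P‖²=L_i² and subtract eq 1 (k_i ≔ ‖A_i‖²−L_i²)
k_1 = 0.0000+100.0000−81.2500 = 18.7500
eq1−eq2 → [0.0000  10.0000]·P = 15.0000
eq1−eq3 → [-12.0000  20.0000]·P = -6.0000
2×2 solve → P = (3.0000, 1.5000)

(3.0000, 1.5000)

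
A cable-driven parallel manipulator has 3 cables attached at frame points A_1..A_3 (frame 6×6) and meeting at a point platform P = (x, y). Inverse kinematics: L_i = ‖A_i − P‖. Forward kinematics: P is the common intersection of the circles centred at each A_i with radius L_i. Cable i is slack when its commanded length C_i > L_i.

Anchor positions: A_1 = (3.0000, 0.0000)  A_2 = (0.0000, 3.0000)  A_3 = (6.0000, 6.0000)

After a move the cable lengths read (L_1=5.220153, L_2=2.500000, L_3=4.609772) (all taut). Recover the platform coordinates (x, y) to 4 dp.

(1.5000, 5.0000)

each cable: (A_i−P)·(A_i−P) = L_i²; let q_i = ‖A_i‖²−L_i²
q_1 = 9.0000+0.0000−27.2500 = -18.2500
row 1: 6.0000x − 6.0000y = -21.0000  (q_2=2.7500)
row 2: -6.0000x − 12.0000y = -69.0000  (q_3=50.7500)
Cramer on rows 1–2 → x = 1.5000, y = 5.0000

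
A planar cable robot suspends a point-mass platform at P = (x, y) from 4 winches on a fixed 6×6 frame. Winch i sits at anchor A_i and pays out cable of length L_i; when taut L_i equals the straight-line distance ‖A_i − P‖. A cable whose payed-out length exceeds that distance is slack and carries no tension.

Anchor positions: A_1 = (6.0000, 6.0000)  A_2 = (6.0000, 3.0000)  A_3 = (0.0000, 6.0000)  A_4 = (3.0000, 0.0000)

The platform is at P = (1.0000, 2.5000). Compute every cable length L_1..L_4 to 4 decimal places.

(6.1033, 5.0249, 3.6401, 3.2016)

L_1: Δ = A_1−P = (5.0000, 3.5000) → ‖Δ‖ = √37.2500 = 6.1033
L_2: Δ = A_2−P = (5.0000, 0.5000) → ‖Δ‖ = √25.2500 = 5.0249
L_3: Δ = A_3−P = (-1.0000, 3.5000) → ‖Δ‖ = √13.2500 = 3.6401
L_4: Δ = A_4−P = (2.0000, -2.5000) → ‖Δ‖ = √10.2500 = 3.2016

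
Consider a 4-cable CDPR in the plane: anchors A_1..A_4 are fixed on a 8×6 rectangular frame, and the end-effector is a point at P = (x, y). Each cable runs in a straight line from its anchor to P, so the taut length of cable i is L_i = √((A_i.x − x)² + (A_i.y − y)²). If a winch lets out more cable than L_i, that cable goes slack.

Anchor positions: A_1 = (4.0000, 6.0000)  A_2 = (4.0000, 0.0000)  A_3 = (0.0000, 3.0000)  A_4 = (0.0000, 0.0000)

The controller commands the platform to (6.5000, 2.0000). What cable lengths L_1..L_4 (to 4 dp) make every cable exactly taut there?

cable 1: Δx=-2.5000, Δy=4.0000; L_1 = √(Δx²+Δy²) = 4.7170
cable 2: Δx=-2.5000, Δy=-2.0000; L_2 = √(Δx²+Δy²) = 3.2016
cable 3: Δx=-6.5000, Δy=1.0000; L_3 = √(Δx²+Δy²) = 6.5765
cable 4: Δx=-6.5000, Δy=-2.0000; L_4 = √(Δx²+Δy²) = 6.8007

(4.7170, 3.2016, 6.5765, 6.8007)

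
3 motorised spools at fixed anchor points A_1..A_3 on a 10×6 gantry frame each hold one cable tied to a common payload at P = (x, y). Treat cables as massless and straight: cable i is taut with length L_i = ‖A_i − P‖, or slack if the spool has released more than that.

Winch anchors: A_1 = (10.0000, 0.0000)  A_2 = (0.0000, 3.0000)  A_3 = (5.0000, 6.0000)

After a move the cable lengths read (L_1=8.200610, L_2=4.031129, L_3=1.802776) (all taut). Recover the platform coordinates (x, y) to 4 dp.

each cable: (A_i−P)·(A_i−P) = L_i²; let k_i = ‖A_i‖²−L_i²
k_1 = 100.0000+0.0000−67.2500 = 32.7500
row 1: 20.0000x − 6.0000y = 40.0000  (k_2=-7.2500)
row 2: 10.0000x − 12.0000y = -25.0000  (k_3=57.7500)
Cramer on rows 1–2 → x = 3.5000, y = 5.0000

(3.5000, 5.0000)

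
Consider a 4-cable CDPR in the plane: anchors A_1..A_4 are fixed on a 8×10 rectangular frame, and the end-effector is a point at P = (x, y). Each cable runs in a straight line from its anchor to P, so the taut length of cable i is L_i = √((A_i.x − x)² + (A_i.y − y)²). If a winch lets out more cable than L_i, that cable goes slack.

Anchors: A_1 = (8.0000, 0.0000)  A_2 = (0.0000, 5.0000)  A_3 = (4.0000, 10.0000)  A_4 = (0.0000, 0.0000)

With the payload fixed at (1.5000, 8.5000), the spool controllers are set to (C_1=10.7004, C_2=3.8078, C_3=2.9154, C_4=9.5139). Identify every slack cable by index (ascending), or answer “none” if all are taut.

4

i=1: geometric 10.7005 vs commanded 10.7004 ⇒ taut
i=2: geometric 3.8079 vs commanded 3.8078 ⇒ taut
i=3: geometric 2.9155 vs commanded 2.9154 ⇒ taut
i=4: geometric 8.6313 vs commanded 9.5139 ⇒ slack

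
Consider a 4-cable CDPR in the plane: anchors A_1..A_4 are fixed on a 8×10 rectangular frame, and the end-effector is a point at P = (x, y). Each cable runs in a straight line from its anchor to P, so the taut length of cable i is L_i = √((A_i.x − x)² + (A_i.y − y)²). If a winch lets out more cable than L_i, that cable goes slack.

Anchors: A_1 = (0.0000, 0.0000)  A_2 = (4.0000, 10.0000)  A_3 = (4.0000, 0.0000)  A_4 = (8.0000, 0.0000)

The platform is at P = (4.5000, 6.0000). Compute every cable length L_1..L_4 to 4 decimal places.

(7.5000, 4.0311, 6.0208, 6.9462)

L_1 = √((0.0000−4.5000)² + (0.0000−6.0000)²) = 7.5000
L_2 = √((4.0000−4.5000)² + (10.0000−6.0000)²) = 4.0311
L_3 = √((4.0000−4.5000)² + (0.0000−6.0000)²) = 6.0208
L_4 = √((8.0000−4.5000)² + (0.0000−6.0000)²) = 6.9462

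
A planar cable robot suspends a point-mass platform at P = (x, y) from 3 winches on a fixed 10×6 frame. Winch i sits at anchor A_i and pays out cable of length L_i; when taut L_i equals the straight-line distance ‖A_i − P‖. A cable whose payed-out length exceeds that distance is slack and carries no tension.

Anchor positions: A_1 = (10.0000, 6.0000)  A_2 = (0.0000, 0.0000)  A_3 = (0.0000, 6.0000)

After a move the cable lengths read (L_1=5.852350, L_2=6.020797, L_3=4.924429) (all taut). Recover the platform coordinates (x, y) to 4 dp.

(4.5000, 4.0000)

circle eqns → linear via eq_j − eq_1; set q_j = A_j·A_j − L_j²
q_1 = 100.0000+36.0000−34.2500 = 101.7500
20.0000·x + 12.0000·y = q_1−q_2 = 138.0000
20.0000·x + 0.0000·y = q_1−q_3 = 90.0000
solve first two rows → x=4.5000, y=4.0000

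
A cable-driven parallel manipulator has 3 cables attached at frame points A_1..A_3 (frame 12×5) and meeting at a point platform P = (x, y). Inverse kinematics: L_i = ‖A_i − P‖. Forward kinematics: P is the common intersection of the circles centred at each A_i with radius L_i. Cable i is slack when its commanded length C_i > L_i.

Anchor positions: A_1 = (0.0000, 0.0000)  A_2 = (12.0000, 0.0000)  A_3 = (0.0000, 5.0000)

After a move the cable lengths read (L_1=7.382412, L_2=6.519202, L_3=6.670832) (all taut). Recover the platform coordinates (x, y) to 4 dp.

expand ‖A_i−P‖²=L_i² and subtract eq 1 (k_i ≔ ‖A_i‖²−L_i²)
k_1 = 0.0000+0.0000−54.5000 = -54.5000
eq1−eq2 → [-24.0000  0.0000]·P = -156.0000
eq1−eq3 → [0.0000  -10.0000]·P = -35.0000
2×2 solve → P = (6.5000, 3.5000)

(6.5000, 3.5000)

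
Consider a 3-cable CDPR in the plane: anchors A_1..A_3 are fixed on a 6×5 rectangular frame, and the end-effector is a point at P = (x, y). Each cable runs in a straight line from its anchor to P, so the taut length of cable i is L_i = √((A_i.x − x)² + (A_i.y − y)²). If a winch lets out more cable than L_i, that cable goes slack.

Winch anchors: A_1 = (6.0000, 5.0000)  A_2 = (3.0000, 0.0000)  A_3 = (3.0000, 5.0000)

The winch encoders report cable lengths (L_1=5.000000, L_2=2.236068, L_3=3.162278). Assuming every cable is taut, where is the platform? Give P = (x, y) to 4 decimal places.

expand ‖A_i−P‖²=L_i² and subtract eq 1 (c_i ≔ ‖A_i‖²−L_i²)
c_1 = 36.0000+25.0000−25.0000 = 36.0000
eq1−eq2 → [6.0000  10.0000]·P = 32.0000
eq1−eq3 → [6.0000  0.0000]·P = 12.0000
2×2 solve → P = (2.0000, 2.0000)

(2.0000, 2.0000)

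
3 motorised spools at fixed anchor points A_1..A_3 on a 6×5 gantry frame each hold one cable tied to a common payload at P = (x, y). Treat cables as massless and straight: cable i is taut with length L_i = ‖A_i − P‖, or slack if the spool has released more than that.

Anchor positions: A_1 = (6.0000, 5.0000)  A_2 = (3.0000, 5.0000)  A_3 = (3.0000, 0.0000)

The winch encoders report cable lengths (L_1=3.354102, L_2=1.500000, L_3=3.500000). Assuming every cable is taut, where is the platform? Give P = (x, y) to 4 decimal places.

(3.0000, 3.5000)

circle eqns → linear via eq_j − eq_1; set q_j = A_j·A_j − L_j²
q_1 = 36.0000+25.0000−11.2500 = 49.7500
6.0000·x + 0.0000·y = q_1−q_2 = 18.0000
6.0000·x + 10.0000·y = q_1−q_3 = 53.0000
solve first two rows → x=3.0000, y=3.5000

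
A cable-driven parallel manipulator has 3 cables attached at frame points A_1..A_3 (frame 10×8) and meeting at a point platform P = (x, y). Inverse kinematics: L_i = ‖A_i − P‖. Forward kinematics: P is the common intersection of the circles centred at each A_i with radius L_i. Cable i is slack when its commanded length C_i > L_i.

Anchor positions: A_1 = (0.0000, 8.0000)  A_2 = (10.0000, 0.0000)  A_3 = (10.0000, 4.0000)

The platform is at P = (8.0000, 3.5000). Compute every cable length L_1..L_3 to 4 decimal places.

cable 1: Δx=-8.0000, Δy=4.5000; L_1 = √(Δx²+Δy²) = 9.1788
cable 2: Δx=2.0000, Δy=-3.5000; L_2 = √(Δx²+Δy²) = 4.0311
cable 3: Δx=2.0000, Δy=0.5000; L_3 = √(Δx²+Δy²) = 2.0616

(9.1788, 4.0311, 2.0616)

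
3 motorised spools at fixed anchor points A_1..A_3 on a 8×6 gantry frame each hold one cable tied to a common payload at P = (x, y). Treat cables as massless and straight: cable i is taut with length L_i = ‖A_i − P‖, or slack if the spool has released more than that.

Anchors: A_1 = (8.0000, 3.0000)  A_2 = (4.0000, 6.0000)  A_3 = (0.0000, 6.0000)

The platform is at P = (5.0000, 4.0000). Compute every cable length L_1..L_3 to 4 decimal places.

(3.1623, 2.2361, 5.3852)

L_1: Δ = A_1−P = (3.0000, -1.0000) → ‖Δ‖ = √10.0000 = 3.1623
L_2: Δ = A_2−P = (-1.0000, 2.0000) → ‖Δ‖ = √5.0000 = 2.2361
L_3: Δ = A_3−P = (-5.0000, 2.0000) → ‖Δ‖ = √29.0000 = 5.3852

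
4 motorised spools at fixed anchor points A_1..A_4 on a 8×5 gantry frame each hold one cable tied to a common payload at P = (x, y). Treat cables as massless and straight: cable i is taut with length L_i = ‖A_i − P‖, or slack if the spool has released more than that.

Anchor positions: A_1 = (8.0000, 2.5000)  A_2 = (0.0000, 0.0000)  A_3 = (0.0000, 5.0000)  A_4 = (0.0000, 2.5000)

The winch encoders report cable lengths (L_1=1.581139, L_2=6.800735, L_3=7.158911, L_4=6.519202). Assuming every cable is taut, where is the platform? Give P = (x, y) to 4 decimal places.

(6.5000, 2.0000)

expand ‖A_i−P‖²=L_i² and subtract eq 1 (q_i ≔ ‖A_i‖²−L_i²)
q_1 = 64.0000+6.2500−2.5000 = 67.7500
eq1−eq2 → [16.0000  5.0000]·P = 114.0000
eq1−eq3 → [16.0000  -5.0000]·P = 94.0000
eq1−eq4 → [16.0000  0.0000]·P = 104.0000
2×2 solve → P = (6.5000, 2.0000)
check cable 4: ‖A_4−P‖² = 42.5000 ≈ L_4² = 42.5000 ✓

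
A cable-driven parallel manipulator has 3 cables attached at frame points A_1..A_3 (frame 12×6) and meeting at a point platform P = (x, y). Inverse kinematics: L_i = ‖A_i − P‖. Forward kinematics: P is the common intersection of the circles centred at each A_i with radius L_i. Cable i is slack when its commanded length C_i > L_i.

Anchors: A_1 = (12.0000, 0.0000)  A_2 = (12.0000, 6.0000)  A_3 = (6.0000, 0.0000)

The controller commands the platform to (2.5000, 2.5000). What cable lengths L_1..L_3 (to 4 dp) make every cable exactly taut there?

(9.8234, 10.1242, 4.3012)

cable 1: Δx=9.5000, Δy=-2.5000; L_1 = √(Δx²+Δy²) = 9.8234
cable 2: Δx=9.5000, Δy=3.5000; L_2 = √(Δx²+Δy²) = 10.1242
cable 3: Δx=3.5000, Δy=-2.5000; L_3 = √(Δx²+Δy²) = 4.3012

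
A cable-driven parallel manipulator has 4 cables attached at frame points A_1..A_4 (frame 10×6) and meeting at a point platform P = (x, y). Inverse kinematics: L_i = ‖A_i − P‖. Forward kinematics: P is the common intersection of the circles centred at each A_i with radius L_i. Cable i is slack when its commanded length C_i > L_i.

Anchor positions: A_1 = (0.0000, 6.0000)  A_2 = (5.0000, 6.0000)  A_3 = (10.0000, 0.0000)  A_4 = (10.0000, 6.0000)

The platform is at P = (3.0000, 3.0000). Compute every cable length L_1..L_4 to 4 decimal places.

(4.2426, 3.6056, 7.6158, 7.6158)

cable 1: Δx=-3.0000, Δy=3.0000; L_1 = √(Δx²+Δy²) = 4.2426
cable 2: Δx=2.0000, Δy=3.0000; L_2 = √(Δx²+Δy²) = 3.6056
cable 3: Δx=7.0000, Δy=-3.0000; L_3 = √(Δx²+Δy²) = 7.6158
cable 4: Δx=7.0000, Δy=3.0000; L_4 = √(Δx²+Δy²) = 7.6158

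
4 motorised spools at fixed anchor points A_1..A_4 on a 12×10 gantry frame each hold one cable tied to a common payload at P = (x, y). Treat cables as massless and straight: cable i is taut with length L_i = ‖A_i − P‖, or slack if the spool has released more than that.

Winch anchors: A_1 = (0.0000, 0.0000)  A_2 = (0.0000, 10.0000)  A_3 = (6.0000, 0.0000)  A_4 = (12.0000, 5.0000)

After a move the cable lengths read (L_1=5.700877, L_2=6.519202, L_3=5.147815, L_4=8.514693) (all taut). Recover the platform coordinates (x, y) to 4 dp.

(3.5000, 4.5000)

expand ‖A_i−P‖²=L_i² and subtract eq 1 (q_i ≔ ‖A_i‖²−L_i²)
q_1 = 0.0000+0.0000−32.5000 = -32.5000
eq1−eq2 → [0.0000  -20.0000]·P = -90.0000
eq1−eq3 → [-12.0000  0.0000]·P = -42.0000
eq1−eq4 → [-24.0000  -10.0000]·P = -129.0000
2×2 solve → P = (3.5000, 4.5000)
check cable 4: ‖A_4−P‖² = 72.5000 ≈ L_4² = 72.5000 ✓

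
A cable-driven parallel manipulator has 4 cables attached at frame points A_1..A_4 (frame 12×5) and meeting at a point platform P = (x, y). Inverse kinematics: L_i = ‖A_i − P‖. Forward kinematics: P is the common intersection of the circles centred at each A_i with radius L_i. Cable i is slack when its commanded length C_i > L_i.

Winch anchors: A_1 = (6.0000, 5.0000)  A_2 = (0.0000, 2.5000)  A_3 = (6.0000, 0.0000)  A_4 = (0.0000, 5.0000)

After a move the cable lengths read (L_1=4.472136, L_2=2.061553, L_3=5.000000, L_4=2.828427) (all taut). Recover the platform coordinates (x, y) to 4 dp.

(2.0000, 3.0000)

each cable: (A_i−P)·(A_i−P) = L_i²; let k_i = ‖A_i‖²−L_i²
k_1 = 36.0000+25.0000−20.0000 = 41.0000
row 1: 12.0000x + 5.0000y = 39.0000  (k_2=2.0000)
row 2: 0.0000x + 10.0000y = 30.0000  (k_3=11.0000)
row 3: 12.0000x + 0.0000y = 24.0000  (k_4=17.0000)
Cramer on rows 1–2 → x = 2.0000, y = 3.0000
check cable 4: ‖A_4−P‖² = 8.0000 ≈ L_4² = 8.0000 ✓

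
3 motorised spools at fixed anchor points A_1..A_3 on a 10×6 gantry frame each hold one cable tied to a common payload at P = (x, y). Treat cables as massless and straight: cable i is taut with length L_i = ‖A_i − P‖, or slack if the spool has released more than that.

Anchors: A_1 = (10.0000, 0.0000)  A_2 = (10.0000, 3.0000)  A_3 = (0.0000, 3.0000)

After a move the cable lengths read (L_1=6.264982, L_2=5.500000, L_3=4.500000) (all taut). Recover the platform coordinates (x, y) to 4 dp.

expand ‖A_i−P‖²=L_i² and subtract eq 1 (k_i ≔ ‖A_i‖²−L_i²)
k_1 = 100.0000+0.0000−39.2500 = 60.7500
eq1−eq2 → [0.0000  -6.0000]·P = -18.0000
eq1−eq3 → [20.0000  -6.0000]·P = 72.0000
2×2 solve → P = (4.5000, 3.0000)

(4.5000, 3.0000)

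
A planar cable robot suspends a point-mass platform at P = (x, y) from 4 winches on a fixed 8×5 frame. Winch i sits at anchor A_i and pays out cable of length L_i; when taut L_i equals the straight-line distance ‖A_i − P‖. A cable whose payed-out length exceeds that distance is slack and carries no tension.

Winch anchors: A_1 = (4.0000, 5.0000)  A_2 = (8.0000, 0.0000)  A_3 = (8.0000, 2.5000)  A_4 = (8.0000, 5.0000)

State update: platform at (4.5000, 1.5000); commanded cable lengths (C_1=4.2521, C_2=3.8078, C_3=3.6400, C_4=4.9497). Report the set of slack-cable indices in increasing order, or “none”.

1

cable 1: L_1 = ‖A_1−P‖ = 3.5355;  C_1 = 4.2521 → slack
cable 2: L_2 = ‖A_2−P‖ = 3.8079;  C_2 = 3.8078 → taut
cable 3: L_3 = ‖A_3−P‖ = 3.6401;  C_3 = 3.6400 → taut
cable 4: L_4 = ‖A_4−P‖ = 4.9497;  C_4 = 4.9497 → taut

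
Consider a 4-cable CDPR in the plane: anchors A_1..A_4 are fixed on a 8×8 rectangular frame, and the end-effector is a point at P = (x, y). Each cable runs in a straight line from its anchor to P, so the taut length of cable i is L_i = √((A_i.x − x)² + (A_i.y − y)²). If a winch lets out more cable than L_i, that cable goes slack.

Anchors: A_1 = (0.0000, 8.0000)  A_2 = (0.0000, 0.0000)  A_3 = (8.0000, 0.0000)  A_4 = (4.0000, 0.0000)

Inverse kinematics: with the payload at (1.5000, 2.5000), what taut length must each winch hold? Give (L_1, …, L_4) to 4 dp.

(5.7009, 2.9155, 6.9642, 3.5355)

cable 1: Δx=-1.5000, Δy=5.5000; L_1 = √(Δx²+Δy²) = 5.7009
cable 2: Δx=-1.5000, Δy=-2.5000; L_2 = √(Δx²+Δy²) = 2.9155
cable 3: Δx=6.5000, Δy=-2.5000; L_3 = √(Δx²+Δy²) = 6.9642
cable 4: Δx=2.5000, Δy=-2.5000; L_4 = √(Δx²+Δy²) = 3.5355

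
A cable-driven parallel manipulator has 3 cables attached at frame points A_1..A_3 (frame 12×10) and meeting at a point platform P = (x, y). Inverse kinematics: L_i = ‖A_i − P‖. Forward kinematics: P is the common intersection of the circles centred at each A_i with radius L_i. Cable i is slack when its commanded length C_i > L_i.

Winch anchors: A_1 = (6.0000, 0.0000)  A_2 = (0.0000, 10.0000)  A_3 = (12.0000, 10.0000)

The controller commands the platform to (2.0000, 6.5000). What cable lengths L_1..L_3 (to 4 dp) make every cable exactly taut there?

L_1: Δ = A_1−P = (4.0000, -6.5000) → ‖Δ‖ = √58.2500 = 7.6322
L_2: Δ = A_2−P = (-2.0000, 3.5000) → ‖Δ‖ = √16.2500 = 4.0311
L_3: Δ = A_3−P = (10.0000, 3.5000) → ‖Δ‖ = √112.2500 = 10.5948

(7.6322, 4.0311, 10.5948)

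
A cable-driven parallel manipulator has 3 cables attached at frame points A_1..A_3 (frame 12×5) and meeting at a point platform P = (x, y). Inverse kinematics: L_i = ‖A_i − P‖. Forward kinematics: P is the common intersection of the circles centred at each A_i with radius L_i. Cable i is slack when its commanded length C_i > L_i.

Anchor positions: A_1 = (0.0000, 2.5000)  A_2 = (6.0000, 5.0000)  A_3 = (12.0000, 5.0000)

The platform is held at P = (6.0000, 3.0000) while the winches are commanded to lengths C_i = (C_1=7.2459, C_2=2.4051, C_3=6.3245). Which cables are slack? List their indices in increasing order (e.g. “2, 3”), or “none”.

1, 2

i=1: geometric 6.0208 vs commanded 7.2459 ⇒ slack
i=2: geometric 2.0000 vs commanded 2.4051 ⇒ slack
i=3: geometric 6.3246 vs commanded 6.3245 ⇒ taut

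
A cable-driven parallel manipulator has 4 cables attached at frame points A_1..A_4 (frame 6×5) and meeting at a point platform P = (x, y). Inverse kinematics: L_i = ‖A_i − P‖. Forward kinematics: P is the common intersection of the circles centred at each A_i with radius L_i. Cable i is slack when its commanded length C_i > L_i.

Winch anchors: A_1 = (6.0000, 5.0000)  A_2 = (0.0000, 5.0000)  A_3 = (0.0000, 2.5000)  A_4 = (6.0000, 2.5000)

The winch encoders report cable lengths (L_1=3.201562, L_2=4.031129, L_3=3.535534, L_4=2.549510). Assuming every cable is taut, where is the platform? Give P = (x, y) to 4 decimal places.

(3.5000, 3.0000)

circle eqns → linear via eq_j − eq_1; set q_j = A_j·A_j − L_j²
q_1 = 36.0000+25.0000−10.2500 = 50.7500
12.0000·x + 0.0000·y = q_1−q_2 = 42.0000
12.0000·x + 5.0000·y = q_1−q_3 = 57.0000
0.0000·x + 5.0000·y = q_1−q_4 = 15.0000
solve first two rows → x=3.5000, y=3.0000
check cable 4: ‖A_4−P‖² = 6.5000 ≈ L_4² = 6.5000 ✓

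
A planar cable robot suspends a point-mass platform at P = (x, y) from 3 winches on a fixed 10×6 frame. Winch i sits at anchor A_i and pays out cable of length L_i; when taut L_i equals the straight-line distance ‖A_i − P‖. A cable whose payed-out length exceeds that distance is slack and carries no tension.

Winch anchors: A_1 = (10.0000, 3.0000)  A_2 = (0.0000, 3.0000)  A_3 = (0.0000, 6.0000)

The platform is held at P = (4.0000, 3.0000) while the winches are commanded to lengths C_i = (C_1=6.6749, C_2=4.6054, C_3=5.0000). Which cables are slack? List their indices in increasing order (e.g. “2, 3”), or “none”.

1, 2

cable 1: √((6.0000)²+(0.0000)²)=6.0000, C_1=6.6749: slack
cable 2: √((-4.0000)²+(0.0000)²)=4.0000, C_2=4.6054: slack
cable 3: √((-4.0000)²+(3.0000)²)=5.0000, C_3=5.0000: taut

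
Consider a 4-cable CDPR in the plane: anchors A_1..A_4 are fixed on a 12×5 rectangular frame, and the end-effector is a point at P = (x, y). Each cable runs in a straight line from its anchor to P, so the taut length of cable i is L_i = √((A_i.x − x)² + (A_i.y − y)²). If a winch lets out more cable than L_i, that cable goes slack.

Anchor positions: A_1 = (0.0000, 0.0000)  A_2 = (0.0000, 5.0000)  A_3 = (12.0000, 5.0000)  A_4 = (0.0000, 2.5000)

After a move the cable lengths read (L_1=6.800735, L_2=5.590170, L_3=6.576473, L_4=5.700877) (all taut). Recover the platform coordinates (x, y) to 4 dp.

(5.5000, 4.0000)

each cable: (A_i−P)·(A_i−P) = L_i²; let q_i = ‖A_i‖²−L_i²
q_1 = 0.0000+0.0000−46.2500 = -46.2500
row 1: 0.0000x − 10.0000y = -40.0000  (q_2=-6.2500)
row 2: -24.0000x − 10.0000y = -172.0000  (q_3=125.7500)
row 3: 0.0000x − 5.0000y = -20.0000  (q_4=-26.2500)
Cramer on rows 1–2 → x = 5.5000, y = 4.0000
check cable 4: ‖A_4−P‖² = 32.5000 ≈ L_4² = 32.5000 ✓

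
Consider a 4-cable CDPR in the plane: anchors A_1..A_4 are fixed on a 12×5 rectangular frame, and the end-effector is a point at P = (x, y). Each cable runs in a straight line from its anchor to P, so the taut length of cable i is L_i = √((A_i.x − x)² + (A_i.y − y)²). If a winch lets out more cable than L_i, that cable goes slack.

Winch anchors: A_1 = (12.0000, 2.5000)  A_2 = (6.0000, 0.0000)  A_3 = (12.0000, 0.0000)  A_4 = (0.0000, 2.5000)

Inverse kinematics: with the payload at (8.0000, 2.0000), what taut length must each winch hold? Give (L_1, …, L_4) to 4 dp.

(4.0311, 2.8284, 4.4721, 8.0156)

cable 1: Δx=4.0000, Δy=0.5000; L_1 = √(Δx²+Δy²) = 4.0311
cable 2: Δx=-2.0000, Δy=-2.0000; L_2 = √(Δx²+Δy²) = 2.8284
cable 3: Δx=4.0000, Δy=-2.0000; L_3 = √(Δx²+Δy²) = 4.4721
cable 4: Δx=-8.0000, Δy=0.5000; L_4 = √(Δx²+Δy²) = 8.0156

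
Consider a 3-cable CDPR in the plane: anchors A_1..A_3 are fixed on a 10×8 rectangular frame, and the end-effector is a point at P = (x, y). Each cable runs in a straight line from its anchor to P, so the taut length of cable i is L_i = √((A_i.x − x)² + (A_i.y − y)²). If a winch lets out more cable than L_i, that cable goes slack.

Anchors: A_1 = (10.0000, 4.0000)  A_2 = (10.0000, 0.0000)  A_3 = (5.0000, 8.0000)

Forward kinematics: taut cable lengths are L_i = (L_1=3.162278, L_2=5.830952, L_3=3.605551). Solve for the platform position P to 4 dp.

(7.0000, 5.0000)

expand ‖A_i−P‖²=L_i² and subtract eq 1 (c_i ≔ ‖A_i‖²−L_i²)
c_1 = 100.0000+16.0000−10.0000 = 106.0000
eq1−eq2 → [0.0000  8.0000]·P = 40.0000
eq1−eq3 → [10.0000  -8.0000]·P = 30.0000
2×2 solve → P = (7.0000, 5.0000)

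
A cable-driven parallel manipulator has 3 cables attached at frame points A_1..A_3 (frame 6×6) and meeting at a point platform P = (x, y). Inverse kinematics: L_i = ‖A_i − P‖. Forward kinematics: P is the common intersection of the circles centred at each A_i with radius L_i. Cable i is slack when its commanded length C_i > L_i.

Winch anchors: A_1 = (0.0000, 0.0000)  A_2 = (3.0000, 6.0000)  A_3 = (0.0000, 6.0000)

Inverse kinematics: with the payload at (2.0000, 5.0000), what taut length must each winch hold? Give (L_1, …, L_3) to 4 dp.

L_1 = √((0.0000−2.0000)² + (0.0000−5.0000)²) = 5.3852
L_2 = √((3.0000−2.0000)² + (6.0000−5.0000)²) = 1.4142
L_3 = √((0.0000−2.0000)² + (6.0000−5.0000)²) = 2.2361

(5.3852, 1.4142, 2.2361)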